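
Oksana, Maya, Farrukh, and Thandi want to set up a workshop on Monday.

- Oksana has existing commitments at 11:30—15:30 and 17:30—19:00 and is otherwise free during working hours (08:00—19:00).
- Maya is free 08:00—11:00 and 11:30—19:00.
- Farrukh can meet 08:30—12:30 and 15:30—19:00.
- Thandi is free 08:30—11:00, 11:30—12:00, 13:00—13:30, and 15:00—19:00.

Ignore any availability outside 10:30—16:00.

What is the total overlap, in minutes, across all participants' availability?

60 minutes

Oksana free within 08:00–19:00: 08:00–11:30, 15:30–17:30.
Oksana ∩ Maya: 08:00–11:00, 15:30–17:30.
Oksana ∩ Maya ∩ Farrukh: 08:30–11:00, 15:30–17:30.
Oksana ∩ Maya ∩ Farrukh ∩ Thandi: 08:30–11:00, 15:30–17:30.
Restricted to 10:30–16:00: 10:30–11:00, 15:30–16:00.
Total common minutes: 30 + 30 = 60.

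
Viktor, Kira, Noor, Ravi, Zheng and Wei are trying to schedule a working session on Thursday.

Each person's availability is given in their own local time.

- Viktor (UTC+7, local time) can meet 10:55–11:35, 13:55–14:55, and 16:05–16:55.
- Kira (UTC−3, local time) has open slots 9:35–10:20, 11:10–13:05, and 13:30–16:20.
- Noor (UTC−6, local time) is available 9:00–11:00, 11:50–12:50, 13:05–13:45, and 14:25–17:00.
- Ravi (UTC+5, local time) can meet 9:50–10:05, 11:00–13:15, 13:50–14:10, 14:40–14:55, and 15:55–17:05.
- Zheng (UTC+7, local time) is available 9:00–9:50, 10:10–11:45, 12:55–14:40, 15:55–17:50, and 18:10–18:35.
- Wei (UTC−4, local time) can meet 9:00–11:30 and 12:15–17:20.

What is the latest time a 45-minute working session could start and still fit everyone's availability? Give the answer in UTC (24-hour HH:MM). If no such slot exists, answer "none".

Viktor → UTC: 03:55–04:35, 06:55–07:55, 09:05–09:55.
Kira → UTC: 12:35–13:20, 14:10–16:05, 16:30–19:20.
Noor → UTC: 15:00–17:00, 17:50–18:50, 19:05–19:45, 20:25–23:00.
Ravi → UTC: 04:50–05:05, 06:00–08:15, 08:50–09:10, 09:40–09:55, 10:55–12:05.
Zheng → UTC: 02:00–02:50, 03:10–04:45, 05:55–07:40, 08:55–10:50, 11:10–11:35.
Wei → UTC: 13:00–15:30, 16:15–21:20.
Viktor ∩ Kira: (none).
Viktor ∩ Kira ∩ Noor: (none).
Viktor ∩ Kira ∩ Noor ∩ Ravi: (none).
Viktor ∩ Kira ∩ Noor ∩ Ravi ∩ Zheng: (none).
Viktor ∩ Kira ∩ Noor ∩ Ravi ∩ Zheng ∩ Wei: (none).
Windows ≥ 45 min: (none).

none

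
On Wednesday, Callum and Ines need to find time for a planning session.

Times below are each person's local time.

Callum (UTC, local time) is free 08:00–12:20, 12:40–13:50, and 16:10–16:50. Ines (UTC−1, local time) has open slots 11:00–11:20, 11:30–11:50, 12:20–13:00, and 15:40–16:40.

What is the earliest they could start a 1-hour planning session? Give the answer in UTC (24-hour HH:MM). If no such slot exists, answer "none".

Callum → UTC: 08:00–12:20, 12:40–13:50, 16:10–16:50.
Ines → UTC: 12:00–12:20, 12:30–12:50, 13:20–14:00, 16:40–17:40.
Callum ∩ Ines: 12:00–12:20, 12:40–12:50, 13:20–13:50, 16:40–16:50.
Windows ≥ 60 min: (none).

none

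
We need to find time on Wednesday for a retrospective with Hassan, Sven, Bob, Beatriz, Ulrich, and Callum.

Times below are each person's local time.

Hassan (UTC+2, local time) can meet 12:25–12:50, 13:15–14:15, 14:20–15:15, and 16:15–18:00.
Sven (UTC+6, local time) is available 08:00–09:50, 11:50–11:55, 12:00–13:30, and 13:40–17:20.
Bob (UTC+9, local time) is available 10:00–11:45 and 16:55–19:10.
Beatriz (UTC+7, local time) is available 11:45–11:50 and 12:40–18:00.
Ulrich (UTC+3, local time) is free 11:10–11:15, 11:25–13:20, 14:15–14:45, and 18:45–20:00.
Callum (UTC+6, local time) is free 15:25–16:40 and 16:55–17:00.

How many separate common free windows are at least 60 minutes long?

Hassan → UTC: 10:25–10:50, 11:15–12:15, 12:20–13:15, 14:15–16:00.
Sven → UTC: 02:00–03:50, 05:50–05:55, 06:00–07:30, 07:40–11:20.
Bob → UTC: 01:00–02:45, 07:55–10:10.
Beatriz → UTC: 04:45–04:50, 05:40–11:00.
Ulrich → UTC: 08:10–08:15, 08:25–10:20, 11:15–11:45, 15:45–17:00.
Callum → UTC: 09:25–10:40, 10:55–11:00.
Hassan ∩ Sven: 10:25–10:50, 11:15–11:20.
Hassan ∩ Sven ∩ Bob: (none).
Hassan ∩ Sven ∩ Bob ∩ Beatriz: (none).
Hassan ∩ Sven ∩ Bob ∩ Beatriz ∩ Ulrich: (none).
Hassan ∩ Sven ∩ Bob ∩ Beatriz ∩ Ulrich ∩ Callum: (none).
Windows ≥ 60 min: (none).
That's 0 windows.

0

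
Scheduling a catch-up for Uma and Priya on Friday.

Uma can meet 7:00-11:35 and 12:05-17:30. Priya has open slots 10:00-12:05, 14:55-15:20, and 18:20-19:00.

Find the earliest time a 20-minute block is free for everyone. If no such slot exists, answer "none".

10:00

Uma ∩ Priya: 10:00–11:35, 14:55–15:20.
Windows ≥ 20 min: 10:00–11:35, 14:55–15:20.
Earliest such window starts at 10:00.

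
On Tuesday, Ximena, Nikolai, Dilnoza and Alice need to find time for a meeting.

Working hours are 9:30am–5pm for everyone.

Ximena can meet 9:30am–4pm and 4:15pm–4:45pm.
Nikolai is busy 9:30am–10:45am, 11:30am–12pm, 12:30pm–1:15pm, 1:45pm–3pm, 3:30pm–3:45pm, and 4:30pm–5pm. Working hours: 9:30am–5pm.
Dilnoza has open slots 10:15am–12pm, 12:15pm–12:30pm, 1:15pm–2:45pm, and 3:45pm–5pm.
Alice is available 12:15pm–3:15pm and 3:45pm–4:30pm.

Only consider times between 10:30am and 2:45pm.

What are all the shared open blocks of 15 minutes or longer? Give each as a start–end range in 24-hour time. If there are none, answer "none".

12:15–12:30, 13:15–13:45

Nikolai free within 09:30–17:00: 10:45–11:30, 12:00–12:30, 13:15–13:45, 15:00–15:30, 15:45–16:30.
Ximena ∩ Nikolai: 10:45–11:30, 12:00–12:30, 13:15–13:45, 15:00–15:30, 15:45–16:00, 16:15–16:30.
Ximena ∩ Nikolai ∩ Dilnoza: 10:45–11:30, 12:15–12:30, 13:15–13:45, 15:45–16:00, 16:15–16:30.
Ximena ∩ Nikolai ∩ Dilnoza ∩ Alice: 12:15–12:30, 13:15–13:45, 15:45–16:00, 16:15–16:30.
Restricted to 10:30–14:45: 12:15–12:30, 13:15–13:45.
Windows ≥ 15 min: 12:15–12:30, 13:15–13:45.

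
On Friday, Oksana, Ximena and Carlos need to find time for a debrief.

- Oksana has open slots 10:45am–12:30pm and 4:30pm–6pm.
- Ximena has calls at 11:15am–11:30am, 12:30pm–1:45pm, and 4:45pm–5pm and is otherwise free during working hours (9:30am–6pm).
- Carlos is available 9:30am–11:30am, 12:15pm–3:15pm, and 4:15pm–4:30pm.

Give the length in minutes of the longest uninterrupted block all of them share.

30 minutes

Ximena free within 09:30–18:00: 09:30–11:15, 11:30–12:30, 13:45–16:45, 17:00–18:00.
Oksana ∩ Ximena: 10:45–11:15, 11:30–12:30, 16:30–16:45, 17:00–18:00.
Oksana ∩ Ximena ∩ Carlos: 10:45–11:15, 12:15–12:30.
Common window lengths: 30, 15 min; longest is 30.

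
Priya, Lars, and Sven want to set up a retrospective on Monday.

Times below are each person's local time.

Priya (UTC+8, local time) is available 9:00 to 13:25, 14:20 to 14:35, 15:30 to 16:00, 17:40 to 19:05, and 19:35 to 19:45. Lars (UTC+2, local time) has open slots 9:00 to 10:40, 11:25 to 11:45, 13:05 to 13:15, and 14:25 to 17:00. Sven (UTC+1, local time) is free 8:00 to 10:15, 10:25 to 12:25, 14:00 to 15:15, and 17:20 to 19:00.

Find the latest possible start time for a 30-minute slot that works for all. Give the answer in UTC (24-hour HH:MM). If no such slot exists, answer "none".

07:30

Priya → UTC: 01:00–05:25, 06:20–06:35, 07:30–08:00, 09:40–11:05, 11:35–11:45.
Lars → UTC: 07:00–08:40, 09:25–09:45, 11:05–11:15, 12:25–15:00.
Sven → UTC: 07:00–09:15, 09:25–11:25, 13:00–14:15, 16:20–18:00.
Priya ∩ Lars: 07:30–08:00, 09:40–09:45.
Priya ∩ Lars ∩ Sven: 07:30–08:00, 09:40–09:45.
Windows ≥ 30 min: 07:30–08:00.
Latest start in the last window 07:30–08:00 is 08:00 − 30 min = 07:30.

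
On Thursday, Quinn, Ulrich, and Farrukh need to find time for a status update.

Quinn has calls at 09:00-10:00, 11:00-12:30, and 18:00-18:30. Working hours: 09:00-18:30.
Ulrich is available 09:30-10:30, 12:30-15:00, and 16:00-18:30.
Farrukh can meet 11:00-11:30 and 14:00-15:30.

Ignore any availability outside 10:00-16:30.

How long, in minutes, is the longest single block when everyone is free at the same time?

Quinn free within 09:00–18:30: 10:00–11:00, 12:30–18:00.
Quinn ∩ Ulrich: 10:00–10:30, 12:30–15:00, 16:00–18:00.
Quinn ∩ Ulrich ∩ Farrukh: 14:00–15:00.
Restricted to 10:00–16:30: 14:00–15:00.
Single common window of 60 minutes.

60 minutes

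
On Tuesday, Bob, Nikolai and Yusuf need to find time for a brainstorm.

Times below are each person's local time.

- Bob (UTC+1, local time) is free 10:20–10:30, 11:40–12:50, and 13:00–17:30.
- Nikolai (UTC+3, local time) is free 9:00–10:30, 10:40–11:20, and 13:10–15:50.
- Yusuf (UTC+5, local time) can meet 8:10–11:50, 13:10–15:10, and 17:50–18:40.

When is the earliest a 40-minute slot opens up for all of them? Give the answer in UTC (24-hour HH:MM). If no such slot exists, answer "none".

none

Bob → UTC: 09:20–09:30, 10:40–11:50, 12:00–16:30.
Nikolai → UTC: 06:00–07:30, 07:40–08:20, 10:10–12:50.
Yusuf → UTC: 03:10–06:50, 08:10–10:10, 12:50–13:40.
Bob ∩ Nikolai: 10:40–11:50, 12:00–12:50.
Bob ∩ Nikolai ∩ Yusuf: (none).
Windows ≥ 40 min: (none).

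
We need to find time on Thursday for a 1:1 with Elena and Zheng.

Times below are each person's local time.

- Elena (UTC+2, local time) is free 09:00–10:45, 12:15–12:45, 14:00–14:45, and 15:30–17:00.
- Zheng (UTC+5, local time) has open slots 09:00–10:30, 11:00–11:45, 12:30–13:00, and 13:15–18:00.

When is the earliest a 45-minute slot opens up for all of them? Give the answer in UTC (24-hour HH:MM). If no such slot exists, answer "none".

Elena → UTC: 07:00–08:45, 10:15–10:45, 12:00–12:45, 13:30–15:00.
Zheng → UTC: 04:00–05:30, 06:00–06:45, 07:30–08:00, 08:15–13:00.
Elena ∩ Zheng: 07:30–08:00, 08:15–08:45, 10:15–10:45, 12:00–12:45.
Windows ≥ 45 min: 12:00–12:45.
Earliest such window starts at 12:00.

12:00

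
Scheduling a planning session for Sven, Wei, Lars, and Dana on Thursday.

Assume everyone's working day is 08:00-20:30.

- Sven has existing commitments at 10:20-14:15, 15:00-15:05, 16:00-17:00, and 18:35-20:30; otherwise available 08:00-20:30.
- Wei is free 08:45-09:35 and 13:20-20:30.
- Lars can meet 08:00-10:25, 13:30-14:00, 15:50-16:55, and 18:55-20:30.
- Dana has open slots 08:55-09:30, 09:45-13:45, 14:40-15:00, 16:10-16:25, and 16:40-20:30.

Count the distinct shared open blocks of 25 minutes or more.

Sven free within 08:00–20:30: 08:00–10:20, 14:15–15:00, 15:05–16:00, 17:00–18:35.
Sven ∩ Wei: 08:45–09:35, 14:15–15:00, 15:05–16:00, 17:00–18:35.
Sven ∩ Wei ∩ Lars: 08:45–09:35, 15:50–16:00.
Sven ∩ Wei ∩ Lars ∩ Dana: 08:55–09:30.
Windows ≥ 25 min: 08:55–09:30.
That's 1 window.

1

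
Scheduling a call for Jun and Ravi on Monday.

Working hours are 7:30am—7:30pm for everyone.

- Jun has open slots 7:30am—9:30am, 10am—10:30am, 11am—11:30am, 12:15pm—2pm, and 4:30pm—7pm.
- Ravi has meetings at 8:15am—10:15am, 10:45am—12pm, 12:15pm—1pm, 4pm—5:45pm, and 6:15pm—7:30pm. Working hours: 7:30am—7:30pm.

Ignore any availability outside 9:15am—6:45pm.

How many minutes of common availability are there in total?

105 minutes

Ravi free within 07:30–19:30: 07:30–08:15, 10:15–10:45, 12:00–12:15, 13:00–16:00, 17:45–18:15.
Jun ∩ Ravi: 07:30–08:15, 10:15–10:30, 13:00–14:00, 17:45–18:15.
Restricted to 09:15–18:45: 10:15–10:30, 13:00–14:00, 17:45–18:15.
Total common minutes: 15 + 60 + 30 = 105.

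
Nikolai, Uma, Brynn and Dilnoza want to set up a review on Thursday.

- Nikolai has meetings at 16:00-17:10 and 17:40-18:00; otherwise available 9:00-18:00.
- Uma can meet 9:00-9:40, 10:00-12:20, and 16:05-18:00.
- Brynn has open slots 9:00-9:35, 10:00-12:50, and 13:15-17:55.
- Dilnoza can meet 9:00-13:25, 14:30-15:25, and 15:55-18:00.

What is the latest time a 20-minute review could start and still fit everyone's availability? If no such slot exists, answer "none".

Nikolai free within 09:00–18:00: 09:00–16:00, 17:10–17:40.
Nikolai ∩ Uma: 09:00–09:40, 10:00–12:20, 17:10–17:40.
Nikolai ∩ Uma ∩ Brynn: 09:00–09:35, 10:00–12:20, 17:10–17:40.
Nikolai ∩ Uma ∩ Brynn ∩ Dilnoza: 09:00–09:35, 10:00–12:20, 17:10–17:40.
Windows ≥ 20 min: 09:00–09:35, 10:00–12:20, 17:10–17:40.
Latest start in the last window 17:10–17:40 is 17:40 − 20 min = 17:20.

17:20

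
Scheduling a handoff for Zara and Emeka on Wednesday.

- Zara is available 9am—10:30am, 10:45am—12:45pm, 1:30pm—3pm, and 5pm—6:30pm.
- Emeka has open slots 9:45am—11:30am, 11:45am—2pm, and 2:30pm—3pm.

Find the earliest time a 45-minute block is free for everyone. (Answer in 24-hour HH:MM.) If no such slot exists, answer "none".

09:45

Zara ∩ Emeka: 09:45–10:30, 10:45–11:30, 11:45–12:45, 13:30–14:00, 14:30–15:00.
Windows ≥ 45 min: 09:45–10:30, 10:45–11:30, 11:45–12:45.
Earliest such window starts at 09:45.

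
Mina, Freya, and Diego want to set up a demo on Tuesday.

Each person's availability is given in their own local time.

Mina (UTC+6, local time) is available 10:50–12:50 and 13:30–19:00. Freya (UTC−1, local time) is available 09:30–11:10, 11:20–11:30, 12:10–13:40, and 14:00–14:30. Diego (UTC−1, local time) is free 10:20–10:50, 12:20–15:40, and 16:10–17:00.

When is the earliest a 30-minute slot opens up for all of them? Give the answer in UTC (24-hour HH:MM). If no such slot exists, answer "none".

11:20

Mina → UTC: 04:50–06:50, 07:30–13:00.
Freya → UTC: 10:30–12:10, 12:20–12:30, 13:10–14:40, 15:00–15:30.
Diego → UTC: 11:20–11:50, 13:20–16:40, 17:10–18:00.
Mina ∩ Freya: 10:30–12:10, 12:20–12:30.
Mina ∩ Freya ∩ Diego: 11:20–11:50.
Windows ≥ 30 min: 11:20–11:50.
Earliest such window starts at 11:20.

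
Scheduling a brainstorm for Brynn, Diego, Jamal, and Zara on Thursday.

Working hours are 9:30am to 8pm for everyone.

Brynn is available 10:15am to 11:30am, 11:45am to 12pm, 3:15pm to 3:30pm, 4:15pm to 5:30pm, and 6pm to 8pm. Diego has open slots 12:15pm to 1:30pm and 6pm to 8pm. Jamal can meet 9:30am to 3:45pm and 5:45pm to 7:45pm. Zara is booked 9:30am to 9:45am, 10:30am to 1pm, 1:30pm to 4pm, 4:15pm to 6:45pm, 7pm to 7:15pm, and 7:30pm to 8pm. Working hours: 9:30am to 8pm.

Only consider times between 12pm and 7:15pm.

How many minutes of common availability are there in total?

Zara free within 09:30–20:00: 09:45–10:30, 13:00–13:30, 16:00–16:15, 18:45–19:00, 19:15–19:30.
Brynn ∩ Diego: 18:00–20:00.
Brynn ∩ Diego ∩ Jamal: 18:00–19:45.
Brynn ∩ Diego ∩ Jamal ∩ Zara: 18:45–19:00, 19:15–19:30.
Restricted to 12:00–19:15: 18:45–19:00.
Total common minutes: 15.

15 minutes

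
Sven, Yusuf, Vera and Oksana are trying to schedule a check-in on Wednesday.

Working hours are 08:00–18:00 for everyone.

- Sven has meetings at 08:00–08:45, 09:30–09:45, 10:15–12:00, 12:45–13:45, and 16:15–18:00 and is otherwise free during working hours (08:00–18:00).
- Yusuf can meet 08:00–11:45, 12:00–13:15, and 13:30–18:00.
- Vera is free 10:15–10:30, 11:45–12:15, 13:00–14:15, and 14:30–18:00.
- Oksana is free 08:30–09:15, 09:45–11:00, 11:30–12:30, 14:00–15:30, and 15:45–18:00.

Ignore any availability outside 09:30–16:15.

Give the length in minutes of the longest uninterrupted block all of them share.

60 minutes

Sven free within 08:00–18:00: 08:45–09:30, 09:45–10:15, 12:00–12:45, 13:45–16:15.
Sven ∩ Yusuf: 08:45–09:30, 09:45–10:15, 12:00–12:45, 13:45–16:15.
Sven ∩ Yusuf ∩ Vera: 12:00–12:15, 13:45–14:15, 14:30–16:15.
Sven ∩ Yusuf ∩ Vera ∩ Oksana: 12:00–12:15, 14:00–14:15, 14:30–15:30, 15:45–16:15.
Restricted to 09:30–16:15: 12:00–12:15, 14:00–14:15, 14:30–15:30, 15:45–16:15.
Common window lengths: 15, 15, 60, 30 min; longest is 60.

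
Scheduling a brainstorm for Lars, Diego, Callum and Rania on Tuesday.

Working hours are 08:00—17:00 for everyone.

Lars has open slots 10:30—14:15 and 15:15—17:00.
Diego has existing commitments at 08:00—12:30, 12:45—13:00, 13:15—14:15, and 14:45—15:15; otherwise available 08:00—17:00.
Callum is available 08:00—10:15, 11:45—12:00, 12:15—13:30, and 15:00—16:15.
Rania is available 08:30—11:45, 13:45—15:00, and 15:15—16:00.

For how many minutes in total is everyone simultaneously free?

Diego free within 08:00–17:00: 12:30–12:45, 13:00–13:15, 14:15–14:45, 15:15–17:00.
Lars ∩ Diego: 12:30–12:45, 13:00–13:15, 15:15–17:00.
Lars ∩ Diego ∩ Callum: 12:30–12:45, 13:00–13:15, 15:15–16:15.
Lars ∩ Diego ∩ Callum ∩ Rania: 15:15–16:00.
Total common minutes: 45.

45 minutes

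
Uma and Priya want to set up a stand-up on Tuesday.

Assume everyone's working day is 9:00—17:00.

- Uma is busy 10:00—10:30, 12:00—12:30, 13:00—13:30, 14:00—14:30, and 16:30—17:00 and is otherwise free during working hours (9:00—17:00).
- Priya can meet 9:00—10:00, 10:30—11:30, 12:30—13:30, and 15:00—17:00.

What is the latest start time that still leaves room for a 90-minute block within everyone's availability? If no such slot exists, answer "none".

15:00

Uma free within 09:00–17:00: 09:00–10:00, 10:30–12:00, 12:30–13:00, 13:30–14:00, 14:30–16:30.
Uma ∩ Priya: 09:00–10:00, 10:30–11:30, 12:30–13:00, 15:00–16:30.
Windows ≥ 90 min: 15:00–16:30.
Latest start in the last window 15:00–16:30 is 16:30 − 90 min = 15:00.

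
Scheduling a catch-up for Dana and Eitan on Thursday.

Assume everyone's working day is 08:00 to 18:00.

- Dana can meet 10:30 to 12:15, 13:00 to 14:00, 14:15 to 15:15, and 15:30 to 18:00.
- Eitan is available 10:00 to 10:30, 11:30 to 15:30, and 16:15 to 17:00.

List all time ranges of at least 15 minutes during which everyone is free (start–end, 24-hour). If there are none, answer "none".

11:30–12:15, 13:00–14:00, 14:15–15:15, 16:15–17:00

Dana ∩ Eitan: 11:30–12:15, 13:00–14:00, 14:15–15:15, 16:15–17:00.
Windows ≥ 15 min: 11:30–12:15, 13:00–14:00, 14:15–15:15, 16:15–17:00.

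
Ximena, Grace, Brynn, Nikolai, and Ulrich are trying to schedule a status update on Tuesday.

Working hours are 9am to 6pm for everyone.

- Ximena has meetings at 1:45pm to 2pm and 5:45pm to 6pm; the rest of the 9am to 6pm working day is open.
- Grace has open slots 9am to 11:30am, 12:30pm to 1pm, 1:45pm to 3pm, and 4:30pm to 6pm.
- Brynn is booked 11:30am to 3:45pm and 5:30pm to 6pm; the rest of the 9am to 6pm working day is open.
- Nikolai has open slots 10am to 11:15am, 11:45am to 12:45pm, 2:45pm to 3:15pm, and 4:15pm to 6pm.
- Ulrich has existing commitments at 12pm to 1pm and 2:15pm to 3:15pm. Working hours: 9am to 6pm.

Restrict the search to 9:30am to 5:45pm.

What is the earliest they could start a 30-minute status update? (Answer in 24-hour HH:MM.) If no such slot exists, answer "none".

10:00

Ximena free within 09:00–18:00: 09:00–13:45, 14:00–17:45.
Brynn free within 09:00–18:00: 09:00–11:30, 15:45–17:30.
Ulrich free within 09:00–18:00: 09:00–12:00, 13:00–14:15, 15:15–18:00.
Ximena ∩ Grace: 09:00–11:30, 12:30–13:00, 14:00–15:00, 16:30–17:45.
Ximena ∩ Grace ∩ Brynn: 09:00–11:30, 16:30–17:30.
Ximena ∩ Grace ∩ Brynn ∩ Nikolai: 10:00–11:15, 16:30–17:30.
Ximena ∩ Grace ∩ Brynn ∩ Nikolai ∩ Ulrich: 10:00–11:15, 16:30–17:30.
Restricted to 09:30–17:45: 10:00–11:15, 16:30–17:30.
Windows ≥ 30 min: 10:00–11:15, 16:30–17:30.
Earliest such window starts at 10:00.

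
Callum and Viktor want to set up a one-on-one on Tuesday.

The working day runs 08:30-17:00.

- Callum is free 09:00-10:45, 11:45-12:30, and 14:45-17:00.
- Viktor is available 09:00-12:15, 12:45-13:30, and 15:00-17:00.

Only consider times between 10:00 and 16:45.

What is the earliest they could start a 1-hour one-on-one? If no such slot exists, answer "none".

Callum ∩ Viktor: 09:00–10:45, 11:45–12:15, 15:00–17:00.
Restricted to 10:00–16:45: 10:00–10:45, 11:45–12:15, 15:00–16:45.
Windows ≥ 60 min: 15:00–16:45.
Earliest such window starts at 15:00.

15:00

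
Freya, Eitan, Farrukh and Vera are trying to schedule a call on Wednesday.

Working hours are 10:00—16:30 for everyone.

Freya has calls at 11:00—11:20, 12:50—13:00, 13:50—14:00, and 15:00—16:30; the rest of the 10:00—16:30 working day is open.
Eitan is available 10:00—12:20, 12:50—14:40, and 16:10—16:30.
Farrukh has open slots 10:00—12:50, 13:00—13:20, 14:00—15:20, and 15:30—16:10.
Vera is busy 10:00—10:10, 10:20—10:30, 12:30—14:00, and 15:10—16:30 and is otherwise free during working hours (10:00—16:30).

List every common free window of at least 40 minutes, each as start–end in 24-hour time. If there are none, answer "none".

11:20–12:20, 14:00–14:40

Freya free within 10:00–16:30: 10:00–11:00, 11:20–12:50, 13:00–13:50, 14:00–15:00.
Vera free within 10:00–16:30: 10:10–10:20, 10:30–12:30, 14:00–15:10.
Freya ∩ Eitan: 10:00–11:00, 11:20–12:20, 13:00–13:50, 14:00–14:40.
Freya ∩ Eitan ∩ Farrukh: 10:00–11:00, 11:20–12:20, 13:00–13:20, 14:00–14:40.
Freya ∩ Eitan ∩ Farrukh ∩ Vera: 10:10–10:20, 10:30–11:00, 11:20–12:20, 14:00–14:40.
Windows ≥ 40 min: 11:20–12:20, 14:00–14:40.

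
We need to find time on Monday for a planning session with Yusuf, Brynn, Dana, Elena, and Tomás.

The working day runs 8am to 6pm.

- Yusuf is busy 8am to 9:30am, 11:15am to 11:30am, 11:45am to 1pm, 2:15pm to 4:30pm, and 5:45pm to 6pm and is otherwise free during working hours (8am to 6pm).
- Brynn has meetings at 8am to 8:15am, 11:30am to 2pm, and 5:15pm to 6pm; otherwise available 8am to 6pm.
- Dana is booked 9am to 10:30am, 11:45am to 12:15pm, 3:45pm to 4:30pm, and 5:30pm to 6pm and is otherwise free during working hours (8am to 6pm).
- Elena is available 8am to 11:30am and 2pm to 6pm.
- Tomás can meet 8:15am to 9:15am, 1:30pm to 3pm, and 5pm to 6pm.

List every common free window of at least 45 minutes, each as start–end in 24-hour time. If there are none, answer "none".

none

Yusuf free within 08:00–18:00: 09:30–11:15, 11:30–11:45, 13:00–14:15, 16:30–17:45.
Brynn free within 08:00–18:00: 08:15–11:30, 14:00–17:15.
Dana free within 08:00–18:00: 08:00–09:00, 10:30–11:45, 12:15–15:45, 16:30–17:30.
Yusuf ∩ Brynn: 09:30–11:15, 14:00–14:15, 16:30–17:15.
Yusuf ∩ Brynn ∩ Dana: 10:30–11:15, 14:00–14:15, 16:30–17:15.
Yusuf ∩ Brynn ∩ Dana ∩ Elena: 10:30–11:15, 14:00–14:15, 16:30–17:15.
Yusuf ∩ Brynn ∩ Dana ∩ Elena ∩ Tomás: 14:00–14:15, 17:00–17:15.
Windows ≥ 45 min: (none).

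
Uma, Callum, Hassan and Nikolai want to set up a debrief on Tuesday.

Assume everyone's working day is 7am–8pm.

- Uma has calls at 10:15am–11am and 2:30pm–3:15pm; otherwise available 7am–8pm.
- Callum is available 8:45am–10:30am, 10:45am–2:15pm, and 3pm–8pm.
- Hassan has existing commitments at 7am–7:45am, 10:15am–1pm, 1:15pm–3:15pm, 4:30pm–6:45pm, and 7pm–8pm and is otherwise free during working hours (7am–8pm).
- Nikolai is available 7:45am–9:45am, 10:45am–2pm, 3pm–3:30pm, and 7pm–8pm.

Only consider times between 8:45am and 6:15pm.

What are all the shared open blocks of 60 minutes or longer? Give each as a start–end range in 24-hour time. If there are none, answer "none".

08:45–09:45

Uma free within 07:00–20:00: 07:00–10:15, 11:00–14:30, 15:15–20:00.
Hassan free within 07:00–20:00: 07:45–10:15, 13:00–13:15, 15:15–16:30, 18:45–19:00.
Uma ∩ Callum: 08:45–10:15, 11:00–14:15, 15:15–20:00.
Uma ∩ Callum ∩ Hassan: 08:45–10:15, 13:00–13:15, 15:15–16:30, 18:45–19:00.
Uma ∩ Callum ∩ Hassan ∩ Nikolai: 08:45–09:45, 13:00–13:15, 15:15–15:30.
Restricted to 08:45–18:15: 08:45–09:45, 13:00–13:15, 15:15–15:30.
Windows ≥ 60 min: 08:45–09:45.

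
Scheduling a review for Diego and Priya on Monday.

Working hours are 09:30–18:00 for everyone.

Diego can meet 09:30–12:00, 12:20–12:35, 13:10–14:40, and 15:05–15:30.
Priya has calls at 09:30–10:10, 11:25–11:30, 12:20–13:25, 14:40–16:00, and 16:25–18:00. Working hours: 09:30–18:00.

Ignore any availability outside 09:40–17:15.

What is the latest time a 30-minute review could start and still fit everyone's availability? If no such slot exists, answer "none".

Priya free within 09:30–18:00: 10:10–11:25, 11:30–12:20, 13:25–14:40, 16:00–16:25.
Diego ∩ Priya: 10:10–11:25, 11:30–12:00, 13:25–14:40.
Restricted to 09:40–17:15: 10:10–11:25, 11:30–12:00, 13:25–14:40.
Windows ≥ 30 min: 10:10–11:25, 11:30–12:00, 13:25–14:40.
Latest start in the last window 13:25–14:40 is 14:40 − 30 min = 14:10.

14:10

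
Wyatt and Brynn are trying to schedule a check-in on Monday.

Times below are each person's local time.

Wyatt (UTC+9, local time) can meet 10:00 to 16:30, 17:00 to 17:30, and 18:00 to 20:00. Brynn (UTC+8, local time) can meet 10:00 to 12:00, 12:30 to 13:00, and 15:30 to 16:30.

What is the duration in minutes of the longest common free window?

120 minutes

Wyatt → UTC: 01:00–07:30, 08:00–08:30, 09:00–11:00.
Brynn → UTC: 02:00–04:00, 04:30–05:00, 07:30–08:30.
Wyatt ∩ Brynn: 02:00–04:00, 04:30–05:00, 08:00–08:30.
Common window lengths: 120, 30, 30 min; longest is 120.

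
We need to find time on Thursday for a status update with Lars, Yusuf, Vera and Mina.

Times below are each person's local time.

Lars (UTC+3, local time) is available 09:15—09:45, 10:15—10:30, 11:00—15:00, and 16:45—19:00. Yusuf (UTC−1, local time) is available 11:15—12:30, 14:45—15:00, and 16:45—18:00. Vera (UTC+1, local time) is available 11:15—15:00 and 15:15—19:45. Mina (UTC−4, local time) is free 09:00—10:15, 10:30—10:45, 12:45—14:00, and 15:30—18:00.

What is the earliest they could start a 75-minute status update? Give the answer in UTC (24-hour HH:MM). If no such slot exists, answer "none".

Lars → UTC: 06:15–06:45, 07:15–07:30, 08:00–12:00, 13:45–16:00.
Yusuf → UTC: 12:15–13:30, 15:45–16:00, 17:45–19:00.
Vera → UTC: 10:15–14:00, 14:15–18:45.
Mina → UTC: 13:00–14:15, 14:30–14:45, 16:45–18:00, 19:30–22:00.
Lars ∩ Yusuf: 15:45–16:00.
Lars ∩ Yusuf ∩ Vera: 15:45–16:00.
Lars ∩ Yusuf ∩ Vera ∩ Mina: (none).
Windows ≥ 75 min: (none).

none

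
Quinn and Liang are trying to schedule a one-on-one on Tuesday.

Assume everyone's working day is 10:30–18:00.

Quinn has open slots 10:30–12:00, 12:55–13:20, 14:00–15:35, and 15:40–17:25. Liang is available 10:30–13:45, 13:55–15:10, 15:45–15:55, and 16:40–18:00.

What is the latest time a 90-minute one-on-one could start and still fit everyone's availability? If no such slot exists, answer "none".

10:30

Quinn ∩ Liang: 10:30–12:00, 12:55–13:20, 14:00–15:10, 15:45–15:55, 16:40–17:25.
Windows ≥ 90 min: 10:30–12:00.
Latest start in the last window 10:30–12:00 is 12:00 − 90 min = 10:30.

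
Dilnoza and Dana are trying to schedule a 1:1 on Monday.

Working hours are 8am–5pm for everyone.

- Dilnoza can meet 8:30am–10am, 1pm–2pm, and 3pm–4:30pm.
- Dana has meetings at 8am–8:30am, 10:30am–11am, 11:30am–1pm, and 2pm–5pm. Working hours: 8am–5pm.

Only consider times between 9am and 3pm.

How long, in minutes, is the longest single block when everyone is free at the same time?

60 minutes

Dana free within 08:00–17:00: 08:30–10:30, 11:00–11:30, 13:00–14:00.
Dilnoza ∩ Dana: 08:30–10:00, 13:00–14:00.
Restricted to 09:00–15:00: 09:00–10:00, 13:00–14:00.
Common window lengths: 60, 60 min; longest is 60.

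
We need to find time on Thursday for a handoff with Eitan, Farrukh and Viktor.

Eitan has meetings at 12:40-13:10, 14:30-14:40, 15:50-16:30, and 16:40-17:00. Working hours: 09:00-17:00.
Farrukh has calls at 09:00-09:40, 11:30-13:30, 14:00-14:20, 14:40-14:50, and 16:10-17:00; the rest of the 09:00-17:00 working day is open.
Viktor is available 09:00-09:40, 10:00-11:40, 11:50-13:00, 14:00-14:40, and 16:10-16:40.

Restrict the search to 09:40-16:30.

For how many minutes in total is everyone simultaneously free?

100 minutes

Eitan free within 09:00–17:00: 09:00–12:40, 13:10–14:30, 14:40–15:50, 16:30–16:40.
Farrukh free within 09:00–17:00: 09:40–11:30, 13:30–14:00, 14:20–14:40, 14:50–16:10.
Eitan ∩ Farrukh: 09:40–11:30, 13:30–14:00, 14:20–14:30, 14:50–15:50.
Eitan ∩ Farrukh ∩ Viktor: 10:00–11:30, 14:20–14:30.
Restricted to 09:40–16:30: 10:00–11:30, 14:20–14:30.
Total common minutes: 90 + 10 = 100.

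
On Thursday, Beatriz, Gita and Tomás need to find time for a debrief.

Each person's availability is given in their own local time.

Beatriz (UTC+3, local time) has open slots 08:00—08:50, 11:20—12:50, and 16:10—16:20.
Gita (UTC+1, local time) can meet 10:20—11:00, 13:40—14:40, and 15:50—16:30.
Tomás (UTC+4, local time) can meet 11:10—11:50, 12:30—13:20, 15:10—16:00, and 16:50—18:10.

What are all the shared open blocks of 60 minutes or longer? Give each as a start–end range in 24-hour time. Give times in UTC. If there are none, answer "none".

none

Beatriz → UTC: 05:00–05:50, 08:20–09:50, 13:10–13:20.
Gita → UTC: 09:20–10:00, 12:40–13:40, 14:50–15:30.
Tomás → UTC: 07:10–07:50, 08:30–09:20, 11:10–12:00, 12:50–14:10.
Beatriz ∩ Gita: 09:20–09:50, 13:10–13:20.
Beatriz ∩ Gita ∩ Tomás: 13:10–13:20.
Windows ≥ 60 min: (none).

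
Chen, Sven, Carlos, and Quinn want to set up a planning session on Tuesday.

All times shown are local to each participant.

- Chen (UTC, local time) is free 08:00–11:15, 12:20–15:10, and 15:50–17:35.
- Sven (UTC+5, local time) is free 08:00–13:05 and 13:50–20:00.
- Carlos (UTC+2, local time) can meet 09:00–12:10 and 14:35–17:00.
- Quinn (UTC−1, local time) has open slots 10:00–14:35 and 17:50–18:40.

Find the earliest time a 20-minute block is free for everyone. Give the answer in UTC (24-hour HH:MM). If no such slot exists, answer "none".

12:35

Chen → UTC: 08:00–11:15, 12:20–15:10, 15:50–17:35.
Sven → UTC: 03:00–08:05, 08:50–15:00.
Carlos → UTC: 07:00–10:10, 12:35–15:00.
Quinn → UTC: 11:00–15:35, 18:50–19:40.
Chen ∩ Sven: 08:00–08:05, 08:50–11:15, 12:20–15:00.
Chen ∩ Sven ∩ Carlos: 08:00–08:05, 08:50–10:10, 12:35–15:00.
Chen ∩ Sven ∩ Carlos ∩ Quinn: 12:35–15:00.
Windows ≥ 20 min: 12:35–15:00.
Earliest such window starts at 12:35.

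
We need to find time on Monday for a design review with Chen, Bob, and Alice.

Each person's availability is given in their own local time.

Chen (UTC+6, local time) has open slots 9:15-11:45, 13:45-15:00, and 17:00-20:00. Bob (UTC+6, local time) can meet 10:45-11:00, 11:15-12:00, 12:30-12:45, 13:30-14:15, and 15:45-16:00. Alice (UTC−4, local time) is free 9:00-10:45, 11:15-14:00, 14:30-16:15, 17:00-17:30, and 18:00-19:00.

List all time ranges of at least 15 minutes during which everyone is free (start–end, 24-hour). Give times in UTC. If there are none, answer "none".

none

Chen → UTC: 03:15–05:45, 07:45–09:00, 11:00–14:00.
Bob → UTC: 04:45–05:00, 05:15–06:00, 06:30–06:45, 07:30–08:15, 09:45–10:00.
Alice → UTC: 13:00–14:45, 15:15–18:00, 18:30–20:15, 21:00–21:30, 22:00–23:00.
Chen ∩ Bob: 04:45–05:00, 05:15–05:45, 07:45–08:15.
Chen ∩ Bob ∩ Alice: (none).
Windows ≥ 15 min: (none).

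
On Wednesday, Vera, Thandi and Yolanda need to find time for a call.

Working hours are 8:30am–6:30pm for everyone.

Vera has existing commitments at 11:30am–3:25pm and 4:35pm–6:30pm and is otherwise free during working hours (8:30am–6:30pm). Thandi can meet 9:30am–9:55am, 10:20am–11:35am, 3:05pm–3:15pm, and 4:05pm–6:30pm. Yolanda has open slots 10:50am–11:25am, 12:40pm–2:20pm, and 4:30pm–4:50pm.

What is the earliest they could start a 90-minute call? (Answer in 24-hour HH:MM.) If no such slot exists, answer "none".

none

Vera free within 08:30–18:30: 08:30–11:30, 15:25–16:35.
Vera ∩ Thandi: 09:30–09:55, 10:20–11:30, 16:05–16:35.
Vera ∩ Thandi ∩ Yolanda: 10:50–11:25, 16:30–16:35.
Windows ≥ 90 min: (none).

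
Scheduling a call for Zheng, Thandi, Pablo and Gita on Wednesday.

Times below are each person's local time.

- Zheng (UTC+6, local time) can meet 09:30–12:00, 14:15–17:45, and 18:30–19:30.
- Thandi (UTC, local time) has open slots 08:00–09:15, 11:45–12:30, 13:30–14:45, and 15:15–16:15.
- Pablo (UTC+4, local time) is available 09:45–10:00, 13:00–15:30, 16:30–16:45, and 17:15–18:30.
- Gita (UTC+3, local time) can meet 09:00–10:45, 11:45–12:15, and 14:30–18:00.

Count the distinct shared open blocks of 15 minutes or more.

Zheng → UTC: 03:30–06:00, 08:15–11:45, 12:30–13:30.
Thandi → UTC: 08:00–09:15, 11:45–12:30, 13:30–14:45, 15:15–16:15.
Pablo → UTC: 05:45–06:00, 09:00–11:30, 12:30–12:45, 13:15–14:30.
Gita → UTC: 06:00–07:45, 08:45–09:15, 11:30–15:00.
Zheng ∩ Thandi: 08:15–09:15.
Zheng ∩ Thandi ∩ Pablo: 09:00–09:15.
Zheng ∩ Thandi ∩ Pablo ∩ Gita: 09:00–09:15.
Windows ≥ 15 min: 09:00–09:15.
That's 1 window.

1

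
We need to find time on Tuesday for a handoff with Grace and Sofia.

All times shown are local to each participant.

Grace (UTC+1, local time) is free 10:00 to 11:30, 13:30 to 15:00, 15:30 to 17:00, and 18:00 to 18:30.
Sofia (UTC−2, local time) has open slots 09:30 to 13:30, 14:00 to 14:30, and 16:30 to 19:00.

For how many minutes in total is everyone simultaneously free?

150 minutes

Grace → UTC: 09:00–10:30, 12:30–14:00, 14:30–16:00, 17:00–17:30.
Sofia → UTC: 11:30–15:30, 16:00–16:30, 18:30–21:00.
Grace ∩ Sofia: 12:30–14:00, 14:30–15:30.
Total common minutes: 90 + 60 = 150.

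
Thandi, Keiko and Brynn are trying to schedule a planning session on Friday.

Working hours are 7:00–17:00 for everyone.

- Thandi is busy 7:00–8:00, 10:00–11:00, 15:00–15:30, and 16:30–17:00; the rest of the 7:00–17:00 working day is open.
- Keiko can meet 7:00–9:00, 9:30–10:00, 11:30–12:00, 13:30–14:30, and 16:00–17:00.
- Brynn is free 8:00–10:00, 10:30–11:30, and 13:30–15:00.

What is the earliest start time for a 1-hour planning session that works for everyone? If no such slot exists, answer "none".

08:00

Thandi free within 07:00–17:00: 08:00–10:00, 11:00–15:00, 15:30–16:30.
Thandi ∩ Keiko: 08:00–09:00, 09:30–10:00, 11:30–12:00, 13:30–14:30, 16:00–16:30.
Thandi ∩ Keiko ∩ Brynn: 08:00–09:00, 09:30–10:00, 13:30–14:30.
Windows ≥ 60 min: 08:00–09:00, 13:30–14:30.
Earliest such window starts at 08:00.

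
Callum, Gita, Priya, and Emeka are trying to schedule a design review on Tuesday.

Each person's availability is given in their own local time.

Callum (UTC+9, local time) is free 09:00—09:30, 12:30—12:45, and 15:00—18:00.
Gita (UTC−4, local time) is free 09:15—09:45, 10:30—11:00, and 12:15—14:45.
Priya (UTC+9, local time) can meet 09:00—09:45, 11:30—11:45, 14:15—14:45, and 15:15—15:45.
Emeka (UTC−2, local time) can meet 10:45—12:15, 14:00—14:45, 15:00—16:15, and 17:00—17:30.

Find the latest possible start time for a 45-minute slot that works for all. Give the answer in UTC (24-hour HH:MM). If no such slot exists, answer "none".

none

Callum → UTC: 00:00–00:30, 03:30–03:45, 06:00–09:00.
Gita → UTC: 13:15–13:45, 14:30–15:00, 16:15–18:45.
Priya → UTC: 00:00–00:45, 02:30–02:45, 05:15–05:45, 06:15–06:45.
Emeka → UTC: 12:45–14:15, 16:00–16:45, 17:00–18:15, 19:00–19:30.
Callum ∩ Gita: (none).
Callum ∩ Gita ∩ Priya: (none).
Callum ∩ Gita ∩ Priya ∩ Emeka: (none).
Windows ≥ 45 min: (none).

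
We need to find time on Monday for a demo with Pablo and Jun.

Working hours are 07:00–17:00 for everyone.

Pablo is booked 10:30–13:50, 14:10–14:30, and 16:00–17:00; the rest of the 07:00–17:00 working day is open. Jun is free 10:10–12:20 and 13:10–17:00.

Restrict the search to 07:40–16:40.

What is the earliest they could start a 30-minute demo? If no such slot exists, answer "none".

Pablo free within 07:00–17:00: 07:00–10:30, 13:50–14:10, 14:30–16:00.
Pablo ∩ Jun: 10:10–10:30, 13:50–14:10, 14:30–16:00.
Restricted to 07:40–16:40: 10:10–10:30, 13:50–14:10, 14:30–16:00.
Windows ≥ 30 min: 14:30–16:00.
Earliest such window starts at 14:30.

14:30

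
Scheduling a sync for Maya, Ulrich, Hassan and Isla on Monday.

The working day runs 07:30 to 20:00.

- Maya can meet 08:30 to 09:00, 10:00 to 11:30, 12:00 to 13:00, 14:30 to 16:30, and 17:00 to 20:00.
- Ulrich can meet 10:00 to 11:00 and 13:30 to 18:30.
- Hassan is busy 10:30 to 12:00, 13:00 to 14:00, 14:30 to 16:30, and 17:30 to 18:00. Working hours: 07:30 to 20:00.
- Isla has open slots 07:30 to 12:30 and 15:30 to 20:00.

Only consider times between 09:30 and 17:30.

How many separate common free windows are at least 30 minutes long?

Hassan free within 07:30–20:00: 07:30–10:30, 12:00–13:00, 14:00–14:30, 16:30–17:30, 18:00–20:00.
Maya ∩ Ulrich: 10:00–11:00, 14:30–16:30, 17:00–18:30.
Maya ∩ Ulrich ∩ Hassan: 10:00–10:30, 17:00–17:30, 18:00–18:30.
Maya ∩ Ulrich ∩ Hassan ∩ Isla: 10:00–10:30, 17:00–17:30, 18:00–18:30.
Restricted to 09:30–17:30: 10:00–10:30, 17:00–17:30.
Windows ≥ 30 min: 10:00–10:30, 17:00–17:30.
That's 2 windows.

2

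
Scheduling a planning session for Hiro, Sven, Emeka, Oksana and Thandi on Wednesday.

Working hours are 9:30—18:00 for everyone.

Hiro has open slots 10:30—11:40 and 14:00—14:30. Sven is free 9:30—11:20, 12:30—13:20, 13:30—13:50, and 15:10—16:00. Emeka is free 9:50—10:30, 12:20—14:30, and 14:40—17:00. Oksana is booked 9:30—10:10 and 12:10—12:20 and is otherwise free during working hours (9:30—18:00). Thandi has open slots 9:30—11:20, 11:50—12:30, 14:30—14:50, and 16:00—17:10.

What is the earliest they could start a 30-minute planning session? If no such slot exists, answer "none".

none

Oksana free within 09:30–18:00: 10:10–12:10, 12:20–18:00.
Hiro ∩ Sven: 10:30–11:20.
Hiro ∩ Sven ∩ Emeka: (none).
Hiro ∩ Sven ∩ Emeka ∩ Oksana: (none).
Hiro ∩ Sven ∩ Emeka ∩ Oksana ∩ Thandi: (none).
Windows ≥ 30 min: (none).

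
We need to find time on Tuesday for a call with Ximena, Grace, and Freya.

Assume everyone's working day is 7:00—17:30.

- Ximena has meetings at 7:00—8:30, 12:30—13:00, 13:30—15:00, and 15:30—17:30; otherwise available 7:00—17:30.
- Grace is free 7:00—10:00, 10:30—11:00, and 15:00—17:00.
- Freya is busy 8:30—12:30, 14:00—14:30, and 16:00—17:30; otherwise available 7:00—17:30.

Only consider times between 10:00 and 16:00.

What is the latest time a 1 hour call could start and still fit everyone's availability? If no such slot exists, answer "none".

Ximena free within 07:00–17:30: 08:30–12:30, 13:00–13:30, 15:00–15:30.
Freya free within 07:00–17:30: 07:00–08:30, 12:30–14:00, 14:30–16:00.
Ximena ∩ Grace: 08:30–10:00, 10:30–11:00, 15:00–15:30.
Ximena ∩ Grace ∩ Freya: 15:00–15:30.
Restricted to 10:00–16:00: 15:00–15:30.
Windows ≥ 60 min: (none).

none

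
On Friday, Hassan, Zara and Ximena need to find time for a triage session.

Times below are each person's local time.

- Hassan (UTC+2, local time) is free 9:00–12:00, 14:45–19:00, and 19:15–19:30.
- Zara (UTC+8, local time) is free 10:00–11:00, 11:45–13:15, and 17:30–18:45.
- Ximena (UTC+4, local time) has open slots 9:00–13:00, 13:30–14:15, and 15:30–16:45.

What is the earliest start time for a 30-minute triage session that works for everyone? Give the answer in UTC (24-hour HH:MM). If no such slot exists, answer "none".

09:30

Hassan → UTC: 07:00–10:00, 12:45–17:00, 17:15–17:30.
Zara → UTC: 02:00–03:00, 03:45–05:15, 09:30–10:45.
Ximena → UTC: 05:00–09:00, 09:30–10:15, 11:30–12:45.
Hassan ∩ Zara: 09:30–10:00.
Hassan ∩ Zara ∩ Ximena: 09:30–10:00.
Windows ≥ 30 min: 09:30–10:00.
Earliest such window starts at 09:30.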